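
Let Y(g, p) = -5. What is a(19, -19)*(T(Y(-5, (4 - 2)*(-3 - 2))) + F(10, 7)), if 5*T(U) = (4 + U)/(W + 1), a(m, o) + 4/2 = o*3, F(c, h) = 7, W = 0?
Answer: -2006/5 ≈ -401.20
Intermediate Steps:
a(m, o) = -2 + 3*o (a(m, o) = -2 + o*3 = -2 + 3*o)
T(U) = ⅘ + U/5 (T(U) = ((4 + U)/(0 + 1))/5 = ((4 + U)/1)/5 = ((4 + U)*1)/5 = (4 + U)/5 = ⅘ + U/5)
a(19, -19)*(T(Y(-5, (4 - 2)*(-3 - 2))) + F(10, 7)) = (-2 + 3*(-19))*((⅘ + (⅕)*(-5)) + 7) = (-2 - 57)*((⅘ - 1) + 7) = -59*(-⅕ + 7) = -59*34/5 = -2006/5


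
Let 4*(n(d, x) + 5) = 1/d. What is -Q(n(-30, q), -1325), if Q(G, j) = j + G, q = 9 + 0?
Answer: 159601/120 ≈ 1330.0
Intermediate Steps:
q = 9
n(d, x) = -5 + 1/(4*d)
Q(G, j) = G + j
-Q(n(-30, q), -1325) = -((-5 + (1/4)/(-30)) - 1325) = -((-5 + (1/4)*(-1/30)) - 1325) = -((-5 - 1/120) - 1325) = -(-601/120 - 1325) = -1*(-159601/120) = 159601/120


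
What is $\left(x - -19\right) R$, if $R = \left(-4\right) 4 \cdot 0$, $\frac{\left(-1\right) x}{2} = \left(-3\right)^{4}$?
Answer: $0$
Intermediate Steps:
$x = -162$ ($x = - 2 \left(-3\right)^{4} = \left(-2\right) 81 = -162$)
$R = 0$ ($R = \left(-16\right) 0 = 0$)
$\left(x - -19\right) R = \left(-162 - -19\right) 0 = \left(-162 + \left(-2 + 21\right)\right) 0 = \left(-162 + 19\right) 0 = \left(-143\right) 0 = 0$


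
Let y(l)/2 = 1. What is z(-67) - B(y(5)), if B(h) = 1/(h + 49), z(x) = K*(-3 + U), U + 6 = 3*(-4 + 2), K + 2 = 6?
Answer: -3061/51 ≈ -60.020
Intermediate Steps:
K = 4 (K = -2 + 6 = 4)
y(l) = 2 (y(l) = 2*1 = 2)
U = -12 (U = -6 + 3*(-4 + 2) = -6 + 3*(-2) = -6 - 6 = -12)
z(x) = -60 (z(x) = 4*(-3 - 12) = 4*(-15) = -60)
B(h) = 1/(49 + h)
z(-67) - B(y(5)) = -60 - 1/(49 + 2) = -60 - 1/51 = -3061/51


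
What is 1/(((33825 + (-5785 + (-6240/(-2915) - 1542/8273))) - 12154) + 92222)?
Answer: 4823159/521431498890 ≈ 9.2498e-6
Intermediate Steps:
1/(((33825 + (-5785 + (-6240/(-2915) - 1542/8273))) - 12154) + 92222) = 1/(((33825 + (-5785 + (-6240*(-1/2915) - 1542*1/8273))) - 12154) + 92222) = 1/(((33825 + (-5785 + (1248/583 - 1542/8273))) - 12154) + 92222) = 1/(((33825 + (-5785 + 9425718/4823159)) - 12154) + 92222) = 1/(((33825 - 27892549097/4823159) - 12154) + 92222) = 1/((135250804078/4823159 - 12154) + 92222) = 1/(76630129592/4823159 + 92222) = 1/(521431498890/4823159) = 4823159/521431498890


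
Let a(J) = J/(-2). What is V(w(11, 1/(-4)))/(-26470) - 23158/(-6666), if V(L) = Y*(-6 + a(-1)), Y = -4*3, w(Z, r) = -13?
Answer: 153138076/44112255 ≈ 3.4716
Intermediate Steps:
Y = -12
a(J) = -J/2 (a(J) = J*(-½) = -J/2)
V(L) = 66 (V(L) = -12*(-6 - ½*(-1)) = -12*(-6 + ½) = -12*(-11/2) = 66)
V(w(11, 1/(-4)))/(-26470) - 23158/(-6666) = 66/(-26470) - 23158/(-6666) = 66*(-1/26470) - 23158*(-1/6666) = -33/13235 + 11579/3333 = 153138076/44112255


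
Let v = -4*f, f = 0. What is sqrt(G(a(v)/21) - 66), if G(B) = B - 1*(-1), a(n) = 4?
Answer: I*sqrt(28581)/21 ≈ 8.0504*I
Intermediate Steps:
v = 0 (v = -4*0 = 0)
G(B) = 1 + B (G(B) = B + 1 = 1 + B)
sqrt(G(a(v)/21) - 66) = sqrt((1 + 4/21) - 66) = sqrt(25/21 - 66) = sqrt(-1361/21) = I*sqrt(28581)/21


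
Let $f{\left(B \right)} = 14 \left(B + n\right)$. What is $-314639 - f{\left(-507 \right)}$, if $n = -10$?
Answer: $-307401$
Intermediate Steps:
$f{\left(B \right)} = -140 + 14 B$ ($f{\left(B \right)} = 14 \left(B - 10\right) = 14 \left(-10 + B\right) = -140 + 14 B$)
$-314639 - f{\left(-507 \right)} = -314639 - \left(-140 + 14 \left(-507\right)\right) = -314639 - \left(-140 - 7098\right) = -314639 - -7238 = -314639 + 7238 = -307401$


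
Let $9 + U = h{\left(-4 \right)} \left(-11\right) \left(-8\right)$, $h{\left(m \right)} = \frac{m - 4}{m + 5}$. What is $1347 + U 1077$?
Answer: $-766554$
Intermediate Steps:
$h{\left(m \right)} = \frac{-4 + m}{5 + m}$
$U = -713$ ($U = -9 + \frac{-4 - 4}{5 - 4} \left(-11\right) \left(-8\right) = -9 + 1^{-1} \left(-8\right) \left(-11\right) \left(-8\right) = -9 + 1 \left(-8\right) \left(-11\right) \left(-8\right) = -9 + \left(-8\right) \left(-11\right) \left(-8\right) = -9 + 88 \left(-8\right) = -9 - 704 = -713$)
$1347 + U 1077 = 1347 - 767901 = -766554$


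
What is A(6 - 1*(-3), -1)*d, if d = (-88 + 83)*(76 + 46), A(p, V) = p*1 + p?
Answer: -10980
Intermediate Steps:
A(p, V) = 2*p (A(p, V) = p + p = 2*p)
d = -610 (d = -5*122 = -610)
A(6 - 1*(-3), -1)*d = (2*(6 - 1*(-3)))*(-610) = (2*(6 + 3))*(-610) = (2*9)*(-610) = 18*(-610) = -10980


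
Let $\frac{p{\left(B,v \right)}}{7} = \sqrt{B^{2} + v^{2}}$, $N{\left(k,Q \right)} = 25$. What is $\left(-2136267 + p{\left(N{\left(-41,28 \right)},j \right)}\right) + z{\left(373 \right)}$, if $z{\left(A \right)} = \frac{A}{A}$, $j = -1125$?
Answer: $-2136266 + 175 \sqrt{2026} \approx -2.1284 \cdot 10^{6}$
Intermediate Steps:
$z{\left(A \right)} = 1$
$p{\left(B,v \right)} = 7 \sqrt{B^{2} + v^{2}}$
$\left(-2136267 + p{\left(N{\left(-41,28 \right)},j \right)}\right) + z{\left(373 \right)} = \left(-2136267 + 7 \sqrt{25^{2} + \left(-1125\right)^{2}}\right) + 1 = \left(-2136267 + 7 \sqrt{625 + 1265625}\right) + 1 = \left(-2136267 + 7 \sqrt{1266250}\right) + 1 = \left(-2136267 + 7 \cdot 25 \sqrt{2026}\right) + 1 = \left(-2136267 + 175 \sqrt{2026}\right) + 1 = -2136266 + 175 \sqrt{2026}$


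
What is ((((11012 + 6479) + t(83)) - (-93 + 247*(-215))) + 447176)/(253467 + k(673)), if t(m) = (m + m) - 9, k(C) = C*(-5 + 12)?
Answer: 259011/129089 ≈ 2.0065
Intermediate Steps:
k(C) = 7*C (k(C) = C*7 = 7*C)
t(m) = -9 + 2*m (t(m) = 2*m - 9 = -9 + 2*m)
((((11012 + 6479) + t(83)) - (-93 + 247*(-215))) + 447176)/(253467 + k(673)) = ((((11012 + 6479) + (-9 + 2*83)) - (-93 + 247*(-215))) + 447176)/(253467 + 7*673) = (((17491 + (-9 + 166)) - (-93 - 53105)) + 447176)/(253467 + 4711) = (((17491 + 157) - 1*(-53198)) + 447176)/258178 = ((17648 + 53198) + 447176)*(1/258178) = (70846 + 447176)*(1/258178) = 518022*(1/258178) = 259011/129089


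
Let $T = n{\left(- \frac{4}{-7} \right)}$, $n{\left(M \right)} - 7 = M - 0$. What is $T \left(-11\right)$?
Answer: $- \frac{583}{7} \approx -83.286$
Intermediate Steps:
$n{\left(M \right)} = 7 + M$ ($n{\left(M \right)} = 7 + \left(M - 0\right) = 7 + \left(M + 0\right) = 7 + M$)
$T = \frac{53}{7}$ ($T = 7 - \frac{4}{-7} = 7 - - \frac{4}{7} = 7 + \frac{4}{7} = \frac{53}{7} \approx 7.5714$)
$T \left(-11\right) = \frac{53}{7} \left(-11\right) = - \frac{583}{7}$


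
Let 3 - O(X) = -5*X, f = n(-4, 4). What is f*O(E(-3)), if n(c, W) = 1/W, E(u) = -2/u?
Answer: 19/12 ≈ 1.5833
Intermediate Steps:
f = ¼ (f = 1/4 = ¼ ≈ 0.25000)
O(X) = 3 + 5*X (O(X) = 3 - (-5)*X = 3 + 5*X)
f*O(E(-3)) = (3 + 5*(-2/(-3)))/4 = (3 + 5*(-2*(-⅓)))/4 = (3 + 5*(⅔))/4 = (3 + 10/3)/4 = (¼)*(19/3) = 19/12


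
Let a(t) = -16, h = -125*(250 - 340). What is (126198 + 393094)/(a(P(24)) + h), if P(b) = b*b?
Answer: 259646/5617 ≈ 46.225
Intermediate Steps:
P(b) = b²
h = 11250 (h = -125*(-90) = 11250)
(126198 + 393094)/(a(P(24)) + h) = (126198 + 393094)/(-16 + 11250) = 519292/11234 = 519292*(1/11234) = 259646/5617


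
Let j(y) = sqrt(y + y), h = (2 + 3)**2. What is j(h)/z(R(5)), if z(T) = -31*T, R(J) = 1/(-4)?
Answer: 20*sqrt(2)/31 ≈ 0.91240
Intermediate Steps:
R(J) = -1/4
h = 25 (h = 5**2 = 25)
j(y) = sqrt(2)*sqrt(y) (j(y) = sqrt(2*y) = sqrt(2)*sqrt(y))
j(h)/z(R(5)) = (sqrt(2)*sqrt(25))/((-31*(-1/4))) = (sqrt(2)*5)/(31/4) = (5*sqrt(2))*(4/31) = 20*sqrt(2)/31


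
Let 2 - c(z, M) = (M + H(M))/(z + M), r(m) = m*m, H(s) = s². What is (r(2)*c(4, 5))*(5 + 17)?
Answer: -352/3 ≈ -117.33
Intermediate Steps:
r(m) = m²
c(z, M) = 2 - (M + M²)/(M + z) (c(z, M) = 2 - (M + M²)/(z + M) = 2 - (M + M²)/(M + z))
(r(2)*c(4, 5))*(5 + 17) = (2²*((5 - 1*5² + 2*4)/(5 + 4)))*(5 + 17) = (4*((5 - 1*25 + 8)/9))*22 = (4*((5 - 25 + 8)/9))*22 = (4*((⅑)*(-12)))*22 = (4*(-4/3))*22 = -16/3*22 = -352/3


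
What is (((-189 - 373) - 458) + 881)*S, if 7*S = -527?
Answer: 73253/7 ≈ 10465.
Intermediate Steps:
S = -527/7 (S = (⅐)*(-527) = -527/7 ≈ -75.286)
(((-189 - 373) - 458) + 881)*S = (((-189 - 373) - 458) + 881)*(-527/7) = ((-562 - 458) + 881)*(-527/7) = (-1020 + 881)*(-527/7) = -139*(-527/7) = 73253/7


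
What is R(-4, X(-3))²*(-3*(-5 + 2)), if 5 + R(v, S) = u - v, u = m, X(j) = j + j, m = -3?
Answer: 144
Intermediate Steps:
X(j) = 2*j
u = -3
R(v, S) = -8 - v (R(v, S) = -5 + (-3 - v) = -8 - v)
R(-4, X(-3))²*(-3*(-5 + 2)) = (-8 - 1*(-4))²*(-3*(-5 + 2)) = (-8 + 4)²*(-3*(-3)) = (-4)²*9 = 16*9 = 144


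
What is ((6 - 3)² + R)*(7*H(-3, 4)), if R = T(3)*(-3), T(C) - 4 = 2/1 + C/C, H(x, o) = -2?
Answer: 168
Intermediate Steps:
T(C) = 7 (T(C) = 4 + (2/1 + C/C) = 4 + (2*1 + 1) = 4 + (2 + 1) = 4 + 3 = 7)
R = -21 (R = 7*(-3) = -21)
((6 - 3)² + R)*(7*H(-3, 4)) = ((6 - 3)² - 21)*(7*(-2)) = (3² - 21)*(-14) = (9 - 21)*(-14) = -12*(-14) = 168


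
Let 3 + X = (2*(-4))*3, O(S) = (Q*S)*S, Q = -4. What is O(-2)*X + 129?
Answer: 561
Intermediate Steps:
O(S) = -4*S**2 (O(S) = (-4*S)*S = -4*S**2)
X = -27 (X = -3 + (2*(-4))*3 = -3 - 8*3 = -3 - 24 = -27)
O(-2)*X + 129 = -4*(-2)**2*(-27) + 129 = -4*4*(-27) + 129 = -16*(-27) + 129 = 432 + 129 = 561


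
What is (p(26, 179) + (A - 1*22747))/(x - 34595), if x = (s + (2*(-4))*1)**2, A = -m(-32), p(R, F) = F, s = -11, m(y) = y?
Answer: 11268/17117 ≈ 0.65829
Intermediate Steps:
A = 32 (A = -1*(-32) = 32)
x = 361 (x = (-11 + (2*(-4))*1)**2 = (-11 - 8*1)**2 = (-11 - 8)**2 = (-19)**2 = 361)
(p(26, 179) + (A - 1*22747))/(x - 34595) = (179 + (32 - 1*22747))/(361 - 34595) = (179 + (32 - 22747))/(-34234) = (179 - 22715)*(-1/34234) = -22536*(-1/34234) = 11268/17117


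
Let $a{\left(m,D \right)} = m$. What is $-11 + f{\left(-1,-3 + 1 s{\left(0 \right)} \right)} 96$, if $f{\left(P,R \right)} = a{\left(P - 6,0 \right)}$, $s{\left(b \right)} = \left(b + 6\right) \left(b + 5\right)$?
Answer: $-683$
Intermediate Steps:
$s{\left(b \right)} = \left(5 + b\right) \left(6 + b\right)$ ($s{\left(b \right)} = \left(6 + b\right) \left(5 + b\right) = \left(5 + b\right) \left(6 + b\right)$)
$f{\left(P,R \right)} = -6 + P$ ($f{\left(P,R \right)} = P - 6 = -6 + P$)
$-11 + f{\left(-1,-3 + 1 s{\left(0 \right)} \right)} 96 = -11 + \left(-6 - 1\right) 96 = -11 - 672 = -683$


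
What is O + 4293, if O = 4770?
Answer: 9063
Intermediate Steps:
O + 4293 = 4770 + 4293 = 9063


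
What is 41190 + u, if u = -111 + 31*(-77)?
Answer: 38692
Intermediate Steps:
u = -2498 (u = -111 - 2387 = -2498)
41190 + u = 41190 - 2498 = 38692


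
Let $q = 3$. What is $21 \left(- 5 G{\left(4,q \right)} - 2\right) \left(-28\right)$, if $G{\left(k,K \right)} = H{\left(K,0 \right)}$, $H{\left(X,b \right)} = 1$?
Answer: $4116$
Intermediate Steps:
$G{\left(k,K \right)} = 1$
$21 \left(- 5 G{\left(4,q \right)} - 2\right) \left(-28\right) = 21 \left(\left(-5\right) 1 - 2\right) \left(-28\right) = 21 \left(-5 - 2\right) \left(-28\right) = 21 \left(-7\right) \left(-28\right) = \left(-147\right) \left(-28\right) = 4116$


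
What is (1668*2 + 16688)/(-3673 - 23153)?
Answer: -10012/13413 ≈ -0.74644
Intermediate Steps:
(1668*2 + 16688)/(-3673 - 23153) = (3336 + 16688)/(-26826) = 20024*(-1/26826) = -10012/13413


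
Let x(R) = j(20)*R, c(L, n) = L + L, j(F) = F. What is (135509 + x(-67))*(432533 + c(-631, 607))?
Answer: 57863198799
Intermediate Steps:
c(L, n) = 2*L
x(R) = 20*R
(135509 + x(-67))*(432533 + c(-631, 607)) = (135509 + 20*(-67))*(432533 + 2*(-631)) = (135509 - 1340)*(432533 - 1262) = 134169*431271 = 57863198799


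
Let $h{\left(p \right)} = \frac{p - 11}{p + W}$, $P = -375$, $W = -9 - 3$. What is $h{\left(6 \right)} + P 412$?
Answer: $- \frac{926995}{6} \approx -1.545 \cdot 10^{5}$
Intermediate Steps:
$W = -12$ ($W = -9 - 3 = -12$)
$h{\left(p \right)} = \frac{-11 + p}{-12 + p}$ ($h{\left(p \right)} = \frac{p - 11}{p - 12} = \frac{-11 + p}{-12 + p}$)
$h{\left(6 \right)} + P 412 = \frac{-11 + 6}{-12 + 6} - 154500 = \frac{1}{-6} \left(-5\right) - 154500 = \left(- \frac{1}{6}\right) \left(-5\right) - 154500 = \frac{5}{6} - 154500 = - \frac{926995}{6}$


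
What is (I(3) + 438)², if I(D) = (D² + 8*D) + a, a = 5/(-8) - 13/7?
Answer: 688380169/3136 ≈ 2.1951e+5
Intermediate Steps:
a = -139/56 (a = 5*(-⅛) - 13*⅐ = -5/8 - 13/7 = -139/56 ≈ -2.4821)
I(D) = -139/56 + D² + 8*D (I(D) = (D² + 8*D) - 139/56 = -139/56 + D² + 8*D)
(I(3) + 438)² = ((-139/56 + 3² + 8*3) + 438)² = ((-139/56 + 9 + 24) + 438)² = (1709/56 + 438)² = (26237/56)² = 688380169/3136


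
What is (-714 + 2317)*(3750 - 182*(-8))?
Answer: 8345218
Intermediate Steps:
(-714 + 2317)*(3750 - 182*(-8)) = 1603*(3750 + 1456) = 1603*5206 = 8345218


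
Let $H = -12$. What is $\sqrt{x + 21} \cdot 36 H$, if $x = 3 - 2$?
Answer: $- 432 \sqrt{22} \approx -2026.3$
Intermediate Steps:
$x = 1$
$\sqrt{x + 21} \cdot 36 H = \sqrt{1 + 21} \cdot 36 \left(-12\right) = \sqrt{22} \cdot 36 \left(-12\right) = 36 \sqrt{22} \left(-12\right) = - 432 \sqrt{22}$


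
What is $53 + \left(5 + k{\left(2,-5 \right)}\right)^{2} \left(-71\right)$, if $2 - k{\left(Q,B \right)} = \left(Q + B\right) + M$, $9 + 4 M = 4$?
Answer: $- \frac{142927}{16} \approx -8932.9$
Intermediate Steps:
$M = - \frac{5}{4}$ ($M = - \frac{9}{4} + \frac{1}{4} \cdot 4 = - \frac{9}{4} + 1 = - \frac{5}{4} \approx -1.25$)
$k{\left(Q,B \right)} = \frac{13}{4} - B - Q$ ($k{\left(Q,B \right)} = 2 - \left(\left(Q + B\right) - \frac{5}{4}\right) = 2 - \left(\left(B + Q\right) - \frac{5}{4}\right) = 2 - \left(- \frac{5}{4} + B + Q\right) = \frac{13}{4} - B - Q$)
$53 + \left(5 + k{\left(2,-5 \right)}\right)^{2} \left(-71\right) = 53 + \left(5 - - \frac{25}{4}\right)^{2} \left(-71\right) = 53 + \left(5 + \left(\frac{13}{4} + 5 - 2\right)\right)^{2} \left(-71\right) = 53 + \left(5 + \frac{25}{4}\right)^{2} \left(-71\right) = 53 + \left(\frac{45}{4}\right)^{2} \left(-71\right) = 53 + \frac{2025}{16} \left(-71\right) = 53 - \frac{143775}{16} = - \frac{142927}{16}$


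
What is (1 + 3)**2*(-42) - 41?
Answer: -713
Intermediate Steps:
(1 + 3)**2*(-42) - 41 = 4**2*(-42) - 41 = 16*(-42) - 41 = -672 - 41 = -713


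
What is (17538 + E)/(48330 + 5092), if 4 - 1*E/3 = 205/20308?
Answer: 356404785/1084893976 ≈ 0.32852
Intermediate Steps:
E = 243081/20308 (E = 12 - 615/20308 = 243081/20308 ≈ 11.970)
(17538 + E)/(48330 + 5092) = (17538 + 243081/20308)/(48330 + 5092) = (356404785/20308)/53422 = (356404785/20308)*(1/53422) = 356404785/1084893976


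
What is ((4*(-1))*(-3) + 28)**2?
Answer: 1600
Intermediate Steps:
((4*(-1))*(-3) + 28)**2 = (-4*(-3) + 28)**2 = (12 + 28)**2 = 40**2 = 1600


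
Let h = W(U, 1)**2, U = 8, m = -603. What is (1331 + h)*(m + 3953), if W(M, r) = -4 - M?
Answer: 4941250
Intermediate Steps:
h = 144 (h = (-4 - 1*8)**2 = (-4 - 8)**2 = (-12)**2 = 144)
(1331 + h)*(m + 3953) = (1331 + 144)*(-603 + 3953) = 1475*3350 = 4941250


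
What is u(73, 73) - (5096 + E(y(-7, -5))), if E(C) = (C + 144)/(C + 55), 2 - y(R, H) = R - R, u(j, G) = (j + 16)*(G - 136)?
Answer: -610217/57 ≈ -10706.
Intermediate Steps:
u(j, G) = (-136 + G)*(16 + j) (u(j, G) = (16 + j)*(-136 + G) = (-136 + G)*(16 + j))
y(R, H) = 2 (y(R, H) = 2 - (R - R) = 2 - 1*0 = 2 + 0 = 2)
E(C) = (144 + C)/(55 + C)
u(73, 73) - (5096 + E(y(-7, -5))) = (-2176 - 136*73 + 16*73 + 73*73) - (5096 + (144 + 2)/(55 + 2)) = (-2176 - 9928 + 1168 + 5329) - (5096 + 146/57) = -5607 - (5096 + (1/57)*146) = -5607 - (5096 + 146/57) = -5607 - 1*290618/57 = -5607 - 290618/57 = -610217/57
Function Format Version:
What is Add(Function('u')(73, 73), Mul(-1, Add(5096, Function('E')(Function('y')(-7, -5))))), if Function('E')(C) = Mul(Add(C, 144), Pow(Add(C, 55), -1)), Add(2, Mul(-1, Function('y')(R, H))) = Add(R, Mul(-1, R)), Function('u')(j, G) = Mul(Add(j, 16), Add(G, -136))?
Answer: Rational(-610217, 57) ≈ -10706.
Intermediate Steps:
Function('u')(j, G) = Mul(Add(-136, G), Add(16, j)) (Function('u')(j, G) = Mul(Add(16, j), Add(-136, G)) = Mul(Add(-136, G), Add(16, j)))
Function('y')(R, H) = 2 (Function('y')(R, H) = Add(2, Mul(-1, Add(R, Mul(-1, R)))) = Add(2, Mul(-1, 0)) = Add(2, 0) = 2)
Function('E')(C) = Mul(Pow(Add(55, C), -1), Add(144, C)) (Function('E')(C) = Mul(Add(144, C), Pow(Add(55, C), -1)) = Mul(Pow(Add(55, C), -1), Add(144, C)))
Add(Function('u')(73, 73), Mul(-1, Add(5096, Function('E')(Function('y')(-7, -5))))) = Add(Add(-2176, Mul(-136, 73), Mul(16, 73), Mul(73, 73)), Mul(-1, Add(5096, Mul(Pow(Add(55, 2), -1), Add(144, 2))))) = Add(Add(-2176, -9928, 1168, 5329), Mul(-1, Add(5096, Mul(Pow(57, -1), 146)))) = Add(-5607, Mul(-1, Add(5096, Mul(Rational(1, 57), 146)))) = Add(-5607, Mul(-1, Add(5096, Rational(146, 57)))) = Add(-5607, Mul(-1, Rational(290618, 57))) = Add(-5607, Rational(-290618, 57)) = Rational(-610217, 57)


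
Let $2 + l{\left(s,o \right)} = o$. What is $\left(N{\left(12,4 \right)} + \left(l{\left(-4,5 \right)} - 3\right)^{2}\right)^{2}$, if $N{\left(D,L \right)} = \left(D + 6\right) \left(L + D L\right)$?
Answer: $876096$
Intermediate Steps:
$l{\left(s,o \right)} = -2 + o$
$N{\left(D,L \right)} = \left(6 + D\right) \left(L + D L\right)$
$\left(N{\left(12,4 \right)} + \left(l{\left(-4,5 \right)} - 3\right)^{2}\right)^{2} = \left(4 \left(6 + 12^{2} + 7 \cdot 12\right) + \left(\left(-2 + 5\right) - 3\right)^{2}\right)^{2} = \left(4 \left(6 + 144 + 84\right) + \left(3 - 3\right)^{2}\right)^{2} = \left(4 \cdot 234 + 0^{2}\right)^{2} = \left(936 + 0\right)^{2} = 936^{2} = 876096$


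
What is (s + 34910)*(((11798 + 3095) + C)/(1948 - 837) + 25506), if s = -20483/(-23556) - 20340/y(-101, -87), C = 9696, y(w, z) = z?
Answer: 680913623590954885/758950764 ≈ 8.9718e+8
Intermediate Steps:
s = 160303687/683124 (s = -20483/(-23556) - 20340/(-87) = -20483*(-1/23556) - 20340*(-1/87) = 20483/23556 + 6780/29 = 160303687/683124 ≈ 234.66)
(s + 34910)*(((11798 + 3095) + C)/(1948 - 837) + 25506) = (160303687/683124 + 34910)*(((11798 + 3095) + 9696)/(1948 - 837) + 25506) = 24008162527*((14893 + 9696)/1111 + 25506)/683124 = 24008162527*(24589*(1/1111) + 25506)/683124 = 24008162527*(24589/1111 + 25506)/683124 = (24008162527/683124)*(28361755/1111) = 680913623590954885/758950764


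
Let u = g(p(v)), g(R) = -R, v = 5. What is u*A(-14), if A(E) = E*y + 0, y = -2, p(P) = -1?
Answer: 28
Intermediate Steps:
u = 1 (u = -1*(-1) = 1)
A(E) = -2*E (A(E) = E*(-2) + 0 = -2*E + 0 = -2*E)
u*A(-14) = 1*(-2*(-14)) = 1*28 = 28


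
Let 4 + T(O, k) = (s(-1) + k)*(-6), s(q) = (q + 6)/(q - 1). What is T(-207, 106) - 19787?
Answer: -20412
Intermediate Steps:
s(q) = (6 + q)/(-1 + q)
T(O, k) = 11 - 6*k (T(O, k) = -4 + ((6 - 1)/(-1 - 1) + k)*(-6) = -4 + (5/(-2) + k)*(-6) = -4 + (-½*5 + k)*(-6) = -4 + (-5/2 + k)*(-6) = -4 + (15 - 6*k) = 11 - 6*k)
T(-207, 106) - 19787 = (11 - 6*106) - 19787 = (11 - 636) - 19787 = -625 - 19787 = -20412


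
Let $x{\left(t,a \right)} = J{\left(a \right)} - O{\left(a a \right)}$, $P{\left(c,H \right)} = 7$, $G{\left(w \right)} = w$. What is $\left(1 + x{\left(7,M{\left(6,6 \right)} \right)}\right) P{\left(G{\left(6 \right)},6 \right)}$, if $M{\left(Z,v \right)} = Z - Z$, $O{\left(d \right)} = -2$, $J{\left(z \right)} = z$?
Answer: $21$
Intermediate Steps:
$M{\left(Z,v \right)} = 0$
$x{\left(t,a \right)} = 2 + a$ ($x{\left(t,a \right)} = a - -2 = a + 2 = 2 + a$)
$\left(1 + x{\left(7,M{\left(6,6 \right)} \right)}\right) P{\left(G{\left(6 \right)},6 \right)} = \left(1 + \left(2 + 0\right)\right) 7 = \left(1 + 2\right) 7 = 3 \cdot 7 = 21$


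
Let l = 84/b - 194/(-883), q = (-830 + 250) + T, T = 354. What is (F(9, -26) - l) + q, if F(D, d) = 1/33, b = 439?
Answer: -2895867263/12792021 ≈ -226.38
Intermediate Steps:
F(D, d) = 1/33
q = -226 (q = (-830 + 250) + 354 = -580 + 354 = -226)
l = 159338/387637 (l = 84/439 - 194/(-883) = 84*(1/439) - 194*(-1/883) = 84/439 + 194/883 = 159338/387637 ≈ 0.41105)
(F(9, -26) - l) + q = (1/33 - 1*159338/387637) - 226 = (1/33 - 159338/387637) - 226 = -4870517/12792021 - 226 = -2895867263/12792021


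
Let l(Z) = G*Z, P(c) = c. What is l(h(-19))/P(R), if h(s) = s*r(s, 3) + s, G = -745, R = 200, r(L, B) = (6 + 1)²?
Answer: 14155/4 ≈ 3538.8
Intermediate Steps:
r(L, B) = 49 (r(L, B) = 7² = 49)
h(s) = 50*s (h(s) = s*49 + s = 49*s + s = 50*s)
l(Z) = -745*Z
l(h(-19))/P(R) = -37250*(-19)/200 = -745*(-950)*(1/200) = 707750*(1/200) = 14155/4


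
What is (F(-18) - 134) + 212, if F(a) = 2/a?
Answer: 701/9 ≈ 77.889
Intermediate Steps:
(F(-18) - 134) + 212 = (2/(-18) - 134) + 212 = (2*(-1/18) - 134) + 212 = (-⅑ - 134) + 212 = -1207/9 + 212 = 701/9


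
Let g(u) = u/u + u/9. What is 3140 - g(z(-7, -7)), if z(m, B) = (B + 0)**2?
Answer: 28202/9 ≈ 3133.6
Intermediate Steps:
z(m, B) = B**2
g(u) = 1 + u/9 (g(u) = 1 + u*(1/9) = 1 + u/9)
3140 - g(z(-7, -7)) = 3140 - (1 + (1/9)*(-7)**2) = 3140 - (1 + (1/9)*49) = 3140 - (1 + 49/9) = 3140 - 1*58/9 = 3140 - 58/9 = 28202/9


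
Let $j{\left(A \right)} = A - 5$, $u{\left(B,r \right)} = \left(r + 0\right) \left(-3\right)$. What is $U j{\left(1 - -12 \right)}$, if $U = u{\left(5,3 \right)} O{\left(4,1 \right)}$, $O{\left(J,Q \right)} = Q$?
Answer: $-72$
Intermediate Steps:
$u{\left(B,r \right)} = - 3 r$ ($u{\left(B,r \right)} = r \left(-3\right) = - 3 r$)
$j{\left(A \right)} = -5 + A$
$U = -9$ ($U = \left(-3\right) 3 \cdot 1 = \left(-9\right) 1 = -9$)
$U j{\left(1 - -12 \right)} = - 9 \left(-5 + \left(1 - -12\right)\right) = - 9 \left(-5 + \left(1 + 12\right)\right) = - 9 \left(-5 + 13\right) = \left(-9\right) 8 = -72$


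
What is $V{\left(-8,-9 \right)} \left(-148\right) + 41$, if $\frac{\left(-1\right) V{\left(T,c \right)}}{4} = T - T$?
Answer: $41$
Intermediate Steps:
$V{\left(T,c \right)} = 0$ ($V{\left(T,c \right)} = - 4 \left(T - T\right) = \left(-4\right) 0 = 0$)
$V{\left(-8,-9 \right)} \left(-148\right) + 41 = 0 \left(-148\right) + 41 = 0 + 41 = 41$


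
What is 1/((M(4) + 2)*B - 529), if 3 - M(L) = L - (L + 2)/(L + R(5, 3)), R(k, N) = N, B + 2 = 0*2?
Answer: -7/3729 ≈ -0.0018772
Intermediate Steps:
B = -2 (B = -2 + 0*2 = -2 + 0 = -2)
M(L) = 3 - L + (2 + L)/(3 + L) (M(L) = 3 - (L - (L + 2)/(L + 3)) = 3 - (L - (2 + L)/(3 + L)) = 3 + (-L + (2 + L)/(3 + L)) = 3 - L + (2 + L)/(3 + L))
1/((M(4) + 2)*B - 529) = 1/(((11 + 4 - 1*4**2)/(3 + 4) + 2)*(-2) - 529) = 1/(((11 + 4 - 1*16)/7 + 2)*(-2) - 529) = 1/(((11 + 4 - 16)/7 + 2)*(-2) - 529) = 1/(((1/7)*(-1) + 2)*(-2) - 529) = 1/((-1/7 + 2)*(-2) - 529) = 1/((13/7)*(-2) - 529) = 1/(-26/7 - 529) = 1/(-3729/7) = -7/3729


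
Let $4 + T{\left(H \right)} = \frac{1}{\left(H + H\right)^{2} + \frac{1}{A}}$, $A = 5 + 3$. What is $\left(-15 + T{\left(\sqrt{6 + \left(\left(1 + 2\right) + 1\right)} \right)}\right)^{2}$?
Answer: $\frac{37100281}{103041} \approx 360.05$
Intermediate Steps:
$A = 8$
$T{\left(H \right)} = -4 + \frac{1}{\frac{1}{8} + 4 H^{2}}$ ($T{\left(H \right)} = -4 + \frac{1}{\left(H + H\right)^{2} + \frac{1}{8}} = -4 + \frac{1}{\left(2 H\right)^{2} + \frac{1}{8}} = -4 + \frac{1}{4 H^{2} + \frac{1}{8}} = -4 + \frac{1}{\frac{1}{8} + 4 H^{2}}$)
$\left(-15 + T{\left(\sqrt{6 + \left(\left(1 + 2\right) + 1\right)} \right)}\right)^{2} = \left(-15 + \frac{4 \left(1 - 32 \left(\sqrt{6 + \left(\left(1 + 2\right) + 1\right)}\right)^{2}\right)}{1 + 32 \left(\sqrt{6 + \left(\left(1 + 2\right) + 1\right)}\right)^{2}}\right)^{2} = \left(-15 + \frac{4 \left(1 - 32 \left(\sqrt{6 + \left(3 + 1\right)}\right)^{2}\right)}{1 + 32 \left(\sqrt{6 + \left(3 + 1\right)}\right)^{2}}\right)^{2} = \left(-15 + \frac{4 \left(1 - 32 \left(\sqrt{6 + 4}\right)^{2}\right)}{1 + 32 \left(\sqrt{6 + 4}\right)^{2}}\right)^{2} = \left(-15 + \frac{4 \left(1 - 32 \left(\sqrt{10}\right)^{2}\right)}{1 + 32 \left(\sqrt{10}\right)^{2}}\right)^{2} = \left(-15 + \frac{4 \left(1 - 320\right)}{1 + 32 \cdot 10}\right)^{2} = \left(-15 + \frac{4 \left(1 - 320\right)}{1 + 320}\right)^{2} = \left(-15 + 4 \cdot \frac{1}{321} \left(-319\right)\right)^{2} = \left(-15 - \frac{1276}{321}\right)^{2} = \left(- \frac{6091}{321}\right)^{2} = \frac{37100281}{103041}$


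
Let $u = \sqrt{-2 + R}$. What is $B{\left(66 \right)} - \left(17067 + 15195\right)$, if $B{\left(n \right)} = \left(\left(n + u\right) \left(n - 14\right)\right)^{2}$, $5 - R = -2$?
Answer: $11759882 + 356928 \sqrt{5} \approx 1.2558 \cdot 10^{7}$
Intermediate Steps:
$R = 7$ ($R = 5 - -2 = 5 + 2 = 7$)
$u = \sqrt{5}$ ($u = \sqrt{-2 + 7} = \sqrt{5} \approx 2.2361$)
$B{\left(n \right)} = \left(-14 + n\right)^{2} \left(n + \sqrt{5}\right)^{2}$ ($B{\left(n \right)} = \left(\left(n + \sqrt{5}\right) \left(n - 14\right)\right)^{2} = \left(\left(n + \sqrt{5}\right) \left(-14 + n\right)\right)^{2} = \left(\left(-14 + n\right) \left(n + \sqrt{5}\right)\right)^{2} = \left(-14 + n\right)^{2} \left(n + \sqrt{5}\right)^{2}$)
$B{\left(66 \right)} - \left(17067 + 15195\right) = \left(-14 + 66\right)^{2} \left(66 + \sqrt{5}\right)^{2} - \left(17067 + 15195\right) = 52^{2} \left(66 + \sqrt{5}\right)^{2} - 32262 = 2704 \left(66 + \sqrt{5}\right)^{2} - 32262 = -32262 + 2704 \left(66 + \sqrt{5}\right)^{2}$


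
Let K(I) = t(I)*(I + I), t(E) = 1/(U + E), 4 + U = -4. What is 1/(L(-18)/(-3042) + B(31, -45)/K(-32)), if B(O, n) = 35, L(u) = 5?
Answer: 12168/266155 ≈ 0.045718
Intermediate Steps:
U = -8 (U = -4 - 4 = -8)
t(E) = 1/(-8 + E)
K(I) = 2*I/(-8 + I) (K(I) = (I + I)/(-8 + I) = (2*I)/(-8 + I) = 2*I/(-8 + I))
1/(L(-18)/(-3042) + B(31, -45)/K(-32)) = 1/(5/(-3042) + 35/((2*(-32)/(-8 - 32)))) = 1/(5*(-1/3042) + 35/((2*(-32)/(-40)))) = 1/(-5/3042 + 35/((2*(-32)*(-1/40)))) = 1/(-5/3042 + 35/(8/5)) = 1/(-5/3042 + 35*(5/8)) = 1/(-5/3042 + 175/8) = 1/(266155/12168) = 12168/266155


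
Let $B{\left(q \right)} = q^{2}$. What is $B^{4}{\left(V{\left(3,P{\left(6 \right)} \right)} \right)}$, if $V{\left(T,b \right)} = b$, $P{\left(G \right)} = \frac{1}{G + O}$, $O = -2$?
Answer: $\frac{1}{65536} \approx 1.5259 \cdot 10^{-5}$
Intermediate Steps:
$P{\left(G \right)} = \frac{1}{-2 + G}$ ($P{\left(G \right)} = \frac{1}{G - 2} = \frac{1}{-2 + G}$)
$B^{4}{\left(V{\left(3,P{\left(6 \right)} \right)} \right)} = \left(\left(\frac{1}{-2 + 6}\right)^{2}\right)^{4} = \left(\left(\frac{1}{4}\right)^{2}\right)^{4} = \left(\frac{1}{16}\right)^{4} = \frac{1}{65536}$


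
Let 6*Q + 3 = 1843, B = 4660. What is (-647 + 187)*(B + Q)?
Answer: -6854000/3 ≈ -2.2847e+6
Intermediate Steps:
Q = 920/3 (Q = -½ + (⅙)*1843 = -½ + 1843/6 = 920/3 ≈ 306.67)
(-647 + 187)*(B + Q) = (-647 + 187)*(4660 + 920/3) = -460*14900/3 = -6854000/3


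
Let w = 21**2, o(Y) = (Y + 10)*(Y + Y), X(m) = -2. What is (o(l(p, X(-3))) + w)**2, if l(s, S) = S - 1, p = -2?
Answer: 159201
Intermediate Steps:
l(s, S) = -1 + S
o(Y) = 2*Y*(10 + Y) (o(Y) = (10 + Y)*(2*Y) = 2*Y*(10 + Y))
w = 441
(o(l(p, X(-3))) + w)**2 = (2*(-1 - 2)*(10 + (-1 - 2)) + 441)**2 = (2*(-3)*(10 - 3) + 441)**2 = (2*(-3)*7 + 441)**2 = (-42 + 441)**2 = 399**2 = 159201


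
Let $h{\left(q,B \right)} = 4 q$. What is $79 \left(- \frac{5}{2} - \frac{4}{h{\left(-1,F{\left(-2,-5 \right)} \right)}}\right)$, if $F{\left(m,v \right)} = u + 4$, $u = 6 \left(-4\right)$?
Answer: $- \frac{237}{2} \approx -118.5$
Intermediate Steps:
$u = -24$
$F{\left(m,v \right)} = -20$ ($F{\left(m,v \right)} = -24 + 4 = -20$)
$79 \left(- \frac{5}{2} - \frac{4}{h{\left(-1,F{\left(-2,-5 \right)} \right)}}\right) = 79 \left(- \frac{5}{2} - \frac{4}{4 \left(-1\right)}\right) = 79 \left(\left(-5\right) \frac{1}{2} - \frac{4}{-4}\right) = 79 \left(- \frac{5}{2} - -1\right) = 79 \left(- \frac{5}{2} + 1\right) = 79 \left(- \frac{3}{2}\right) = - \frac{237}{2}$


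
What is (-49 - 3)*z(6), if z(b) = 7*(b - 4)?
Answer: -728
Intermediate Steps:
z(b) = -28 + 7*b (z(b) = 7*(-4 + b) = -28 + 7*b)
(-49 - 3)*z(6) = (-49 - 3)*(-28 + 7*6) = -52*(-28 + 42) = -52*14 = -728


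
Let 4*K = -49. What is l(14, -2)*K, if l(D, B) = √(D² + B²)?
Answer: -245*√2/2 ≈ -173.24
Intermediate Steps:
K = -49/4 (K = (¼)*(-49) = -49/4 ≈ -12.250)
l(D, B) = √(B² + D²)
l(14, -2)*K = √((-2)² + 14²)*(-49/4) = √(4 + 196)*(-49/4) = √200*(-49/4) = (10*√2)*(-49/4) = -245*√2/2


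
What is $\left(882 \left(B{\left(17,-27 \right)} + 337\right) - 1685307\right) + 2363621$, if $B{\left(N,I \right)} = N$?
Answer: $990542$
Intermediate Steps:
$\left(882 \left(B{\left(17,-27 \right)} + 337\right) - 1685307\right) + 2363621 = \left(882 \left(17 + 337\right) - 1685307\right) + 2363621 = \left(882 \cdot 354 - 1685307\right) + 2363621 = \left(312228 - 1685307\right) + 2363621 = -1373079 + 2363621 = 990542$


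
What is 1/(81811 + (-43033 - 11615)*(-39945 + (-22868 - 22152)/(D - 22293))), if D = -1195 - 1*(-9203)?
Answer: 2857/6236328009955 ≈ 4.5812e-10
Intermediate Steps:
D = 8008 (D = -1195 + 9203 = 8008)
1/(81811 + (-43033 - 11615)*(-39945 + (-22868 - 22152)/(D - 22293))) = 1/(81811 + (-43033 - 11615)*(-39945 + (-22868 - 22152)/(8008 - 22293))) = 1/(81811 - 54648*(-39945 - 45020/(-14285))) = 1/(81811 - 54648*(-39945 - 45020*(-1/14285))) = 1/(81811 - 54648*(-39945 + 9004/2857)) = 1/(81811 - 54648*(-114113861/2857)) = 1/(81811 + 6236094275928/2857) = 1/(6236328009955/2857) = 2857/6236328009955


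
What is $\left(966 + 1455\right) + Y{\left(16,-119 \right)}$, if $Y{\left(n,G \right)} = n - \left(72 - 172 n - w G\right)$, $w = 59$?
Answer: $-1904$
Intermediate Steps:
$Y{\left(n,G \right)} = -72 + 59 G + 173 n$ ($Y{\left(n,G \right)} = n - \left(72 - 172 n - 59 G\right) = n + \left(-72 + 59 G + 172 n\right) = -72 + 59 G + 173 n$)
$\left(966 + 1455\right) + Y{\left(16,-119 \right)} = \left(966 + 1455\right) + \left(-72 + 59 \left(-119\right) + 173 \cdot 16\right) = 2421 - 4325 = -1904$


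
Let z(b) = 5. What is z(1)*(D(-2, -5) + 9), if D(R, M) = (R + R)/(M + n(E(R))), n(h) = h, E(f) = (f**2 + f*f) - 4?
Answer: 65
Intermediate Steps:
E(f) = -4 + 2*f**2 (E(f) = (f**2 + f**2) - 4 = 2*f**2 - 4 = -4 + 2*f**2)
D(R, M) = 2*R/(-4 + M + 2*R**2) (D(R, M) = (R + R)/(M + (-4 + 2*R**2)) = (2*R)/(-4 + M + 2*R**2) = 2*R/(-4 + M + 2*R**2))
z(1)*(D(-2, -5) + 9) = 5*(2*(-2)/(-4 - 5 + 2*(-2)**2) + 9) = 5*(2*(-2)/(-4 - 5 + 2*4) + 9) = 5*(2*(-2)/(-4 - 5 + 8) + 9) = 5*(2*(-2)/(-1) + 9) = 5*(2*(-2)*(-1) + 9) = 5*(4 + 9) = 5*13 = 65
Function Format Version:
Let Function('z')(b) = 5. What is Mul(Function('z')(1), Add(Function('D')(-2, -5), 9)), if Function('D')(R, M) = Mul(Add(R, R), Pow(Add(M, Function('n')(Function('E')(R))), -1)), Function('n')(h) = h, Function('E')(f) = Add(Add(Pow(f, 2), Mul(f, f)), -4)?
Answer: 65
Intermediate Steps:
Function('E')(f) = Add(-4, Mul(2, Pow(f, 2))) (Function('E')(f) = Add(Add(Pow(f, 2), Pow(f, 2)), -4) = Add(Mul(2, Pow(f, 2)), -4) = Add(-4, Mul(2, Pow(f, 2))))
Function('D')(R, M) = Mul(2, R, Pow(Add(-4, M, Mul(2, Pow(R, 2))), -1)) (Function('D')(R, M) = Mul(Add(R, R), Pow(Add(M, Add(-4, Mul(2, Pow(R, 2)))), -1)) = Mul(Mul(2, R), Pow(Add(-4, M, Mul(2, Pow(R, 2))), -1)) = Mul(2, R, Pow(Add(-4, M, Mul(2, Pow(R, 2))), -1)))
Mul(Function('z')(1), Add(Function('D')(-2, -5), 9)) = Mul(5, Add(Mul(2, -2, Pow(Add(-4, -5, Mul(2, Pow(-2, 2))), -1)), 9)) = Mul(5, Add(Mul(2, -2, Pow(Add(-4, -5, Mul(2, 4)), -1)), 9)) = Mul(5, Add(Mul(2, -2, Pow(Add(-4, -5, 8), -1)), 9)) = Mul(5, Add(Mul(2, -2, Pow(-1, -1)), 9)) = Mul(5, Add(Mul(2, -2, -1), 9)) = Mul(5, Add(4, 9)) = Mul(5, 13) = 65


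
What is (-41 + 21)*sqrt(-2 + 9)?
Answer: -20*sqrt(7) ≈ -52.915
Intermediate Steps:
(-41 + 21)*sqrt(-2 + 9) = -20*sqrt(7)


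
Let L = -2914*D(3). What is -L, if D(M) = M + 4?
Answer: 20398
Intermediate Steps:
D(M) = 4 + M
L = -20398 (L = -2914*(4 + 3) = -2914*7 = -20398)
-L = -1*(-20398) = 20398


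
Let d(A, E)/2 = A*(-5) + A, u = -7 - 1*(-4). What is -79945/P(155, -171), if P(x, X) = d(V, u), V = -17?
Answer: -79945/136 ≈ -587.83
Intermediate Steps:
u = -3 (u = -7 + 4 = -3)
d(A, E) = -8*A (d(A, E) = 2*(A*(-5) + A) = 2*(-5*A + A) = 2*(-4*A) = -8*A)
P(x, X) = 136 (P(x, X) = -8*(-17) = 136)
-79945/P(155, -171) = -79945/136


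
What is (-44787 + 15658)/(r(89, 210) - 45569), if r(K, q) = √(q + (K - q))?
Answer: 1327379401/2076533672 + 29129*√89/2076533672 ≈ 0.63936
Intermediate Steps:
r(K, q) = √K
(-44787 + 15658)/(r(89, 210) - 45569) = (-44787 + 15658)/(√89 - 45569) = -29129/(-45569 + √89)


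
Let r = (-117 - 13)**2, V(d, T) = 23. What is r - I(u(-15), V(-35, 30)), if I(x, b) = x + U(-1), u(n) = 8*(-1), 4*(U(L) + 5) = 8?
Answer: 16911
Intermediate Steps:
U(L) = -3 (U(L) = -5 + (1/4)*8 = -5 + 2 = -3)
u(n) = -8
r = 16900 (r = (-130)**2 = 16900)
I(x, b) = -3 + x (I(x, b) = x - 3 = -3 + x)
r - I(u(-15), V(-35, 30)) = 16900 - (-3 - 8) = 16900 - 1*(-11) = 16900 + 11 = 16911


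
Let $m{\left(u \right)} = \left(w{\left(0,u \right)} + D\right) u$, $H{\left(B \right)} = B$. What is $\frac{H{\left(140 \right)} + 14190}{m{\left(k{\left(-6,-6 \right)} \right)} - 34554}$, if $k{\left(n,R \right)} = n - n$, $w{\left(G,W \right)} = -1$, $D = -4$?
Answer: $- \frac{7165}{17277} \approx -0.41471$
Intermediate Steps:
$k{\left(n,R \right)} = 0$
$m{\left(u \right)} = - 5 u$ ($m{\left(u \right)} = \left(-1 - 4\right) u = - 5 u$)
$\frac{H{\left(140 \right)} + 14190}{m{\left(k{\left(-6,-6 \right)} \right)} - 34554} = \frac{140 + 14190}{\left(-5\right) 0 - 34554} = \frac{14330}{0 - 34554} = \frac{14330}{-34554} = 14330 \left(- \frac{1}{34554}\right) = - \frac{7165}{17277}$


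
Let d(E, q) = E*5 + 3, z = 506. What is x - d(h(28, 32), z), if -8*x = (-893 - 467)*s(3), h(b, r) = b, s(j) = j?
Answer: 367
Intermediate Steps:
d(E, q) = 3 + 5*E (d(E, q) = 5*E + 3 = 3 + 5*E)
x = 510 (x = -(-893 - 467)*3/8 = -(-170)*3 = -1/8*(-4080) = 510)
x - d(h(28, 32), z) = 510 - (3 + 5*28) = 510 - (3 + 140) = 510 - 1*143 = 510 - 143 = 367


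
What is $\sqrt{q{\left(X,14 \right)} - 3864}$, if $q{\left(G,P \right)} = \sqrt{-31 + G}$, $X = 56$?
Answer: $i \sqrt{3859} \approx 62.121 i$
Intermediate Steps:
$\sqrt{q{\left(X,14 \right)} - 3864} = \sqrt{\sqrt{-31 + 56} - 3864} = \sqrt{\sqrt{25} - 3864} = \sqrt{5 - 3864} = \sqrt{-3859} = i \sqrt{3859}$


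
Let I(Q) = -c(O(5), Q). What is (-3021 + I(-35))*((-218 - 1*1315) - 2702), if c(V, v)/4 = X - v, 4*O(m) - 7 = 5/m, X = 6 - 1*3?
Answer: 13437655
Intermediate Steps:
X = 3 (X = 6 - 3 = 3)
O(m) = 7/4 + 5/(4*m) (O(m) = 7/4 + (5/m)/4 = 7/4 + 5/(4*m))
c(V, v) = 12 - 4*v (c(V, v) = 4*(3 - v) = 12 - 4*v)
I(Q) = -12 + 4*Q (I(Q) = -(12 - 4*Q) = -12 + 4*Q)
(-3021 + I(-35))*((-218 - 1*1315) - 2702) = (-3021 + (-12 + 4*(-35)))*((-218 - 1*1315) - 2702) = (-3021 + (-12 - 140))*((-218 - 1315) - 2702) = (-3021 - 152)*(-1533 - 2702) = -3173*(-4235) = 13437655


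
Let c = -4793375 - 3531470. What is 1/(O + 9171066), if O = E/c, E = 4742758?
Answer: 8324845/76347698192012 ≈ 1.0904e-7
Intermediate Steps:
c = -8324845
O = -4742758/8324845 (O = 4742758/(-8324845) = 4742758*(-1/8324845) = -4742758/8324845 ≈ -0.56971)
1/(O + 9171066) = 1/(-4742758/8324845 + 9171066) = 1/(76347698192012/8324845) = 8324845/76347698192012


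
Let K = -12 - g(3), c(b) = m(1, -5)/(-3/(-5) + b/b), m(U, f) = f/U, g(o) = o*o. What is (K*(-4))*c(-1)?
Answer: -525/2 ≈ -262.50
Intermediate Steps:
g(o) = o²
c(b) = -25/8 (c(b) = (-5/1)/(-3/(-5) + b/b) = (-5*1)/(-3*(-⅕) + 1) = -5/(⅗ + 1) = -5/8/5 = -5*5/8 = -25/8)
K = -21 (K = -12 - 1*3² = -12 - 1*9 = -12 - 9 = -21)
(K*(-4))*c(-1) = -21*(-4)*(-25/8) = 84*(-25/8) = -525/2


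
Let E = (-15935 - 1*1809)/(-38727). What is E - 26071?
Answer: -1009633873/38727 ≈ -26071.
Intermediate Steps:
E = 17744/38727 (E = (-15935 - 1809)*(-1/38727) = -17744*(-1/38727) = 17744/38727 ≈ 0.45818)
E - 26071 = 17744/38727 - 26071 = -1009633873/38727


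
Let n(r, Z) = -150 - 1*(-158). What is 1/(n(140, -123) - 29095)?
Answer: -1/29087 ≈ -3.4380e-5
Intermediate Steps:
n(r, Z) = 8 (n(r, Z) = -150 + 158 = 8)
1/(n(140, -123) - 29095) = 1/(8 - 29095) = 1/(-29087) = -1/29087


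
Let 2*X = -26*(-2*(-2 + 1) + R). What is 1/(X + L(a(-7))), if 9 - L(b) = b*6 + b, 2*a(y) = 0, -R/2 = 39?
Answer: 1/997 ≈ 0.0010030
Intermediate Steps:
R = -78 (R = -2*39 = -78)
a(y) = 0 (a(y) = (1/2)*0 = 0)
L(b) = 9 - 7*b (L(b) = 9 - (b*6 + b) = 9 - (6*b + b) = 9 - 7*b)
X = 988 (X = (-26*(-2*(-2 + 1) - 78))/2 = (-26*(-2*(-1) - 78))/2 = (-26*(2 - 78))/2 = (-26*(-76))/2 = (1/2)*1976 = 988)
1/(X + L(a(-7))) = 1/(988 + (9 - 7*0)) = 1/(988 + (9 + 0)) = 1/(988 + 9) = 1/997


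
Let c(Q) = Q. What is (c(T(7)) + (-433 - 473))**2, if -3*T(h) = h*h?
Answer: 7656289/9 ≈ 8.5070e+5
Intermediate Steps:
T(h) = -h**2/3 (T(h) = -h*h/3 = -h**2/3)
(c(T(7)) + (-433 - 473))**2 = (-1/3*7**2 + (-433 - 473))**2 = (-1/3*49 - 906)**2 = (-49/3 - 906)**2 = (-2767/3)**2 = 7656289/9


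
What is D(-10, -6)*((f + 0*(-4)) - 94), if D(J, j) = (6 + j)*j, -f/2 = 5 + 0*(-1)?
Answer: 0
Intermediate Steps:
f = -10 (f = -2*(5 + 0*(-1)) = -2*(5 + 0) = -2*5 = -10)
D(J, j) = j*(6 + j)
D(-10, -6)*((f + 0*(-4)) - 94) = (-6*(6 - 6))*((-10 + 0*(-4)) - 94) = (-6*0)*((-10 + 0) - 94) = 0*(-10 - 94) = 0*(-104) = 0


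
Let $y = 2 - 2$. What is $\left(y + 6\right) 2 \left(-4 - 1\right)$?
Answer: $-60$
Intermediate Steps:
$y = 0$ ($y = 2 - 2 = 0$)
$\left(y + 6\right) 2 \left(-4 - 1\right) = \left(0 + 6\right) 2 \left(-4 - 1\right) = 6 \cdot 2 \left(-5\right) = 6 \left(-10\right) = -60$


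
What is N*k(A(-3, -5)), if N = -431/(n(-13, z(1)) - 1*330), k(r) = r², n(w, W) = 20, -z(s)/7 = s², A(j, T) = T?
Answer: 2155/62 ≈ 34.758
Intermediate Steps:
z(s) = -7*s²
N = 431/310 (N = -431/(20 - 1*330) = -431/(20 - 330) = -431/(-310) = -431*(-1/310) = 431/310 ≈ 1.3903)
N*k(A(-3, -5)) = (431/310)*(-5)² = (431/310)*25 = 2155/62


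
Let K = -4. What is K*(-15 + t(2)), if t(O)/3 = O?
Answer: 36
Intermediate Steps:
t(O) = 3*O
K*(-15 + t(2)) = -4*(-15 + 3*2) = -4*(-15 + 6) = -4*(-9) = 36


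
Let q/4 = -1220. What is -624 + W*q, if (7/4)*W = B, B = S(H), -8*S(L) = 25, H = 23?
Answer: 56632/7 ≈ 8090.3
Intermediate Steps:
S(L) = -25/8 (S(L) = -⅛*25 = -25/8)
q = -4880 (q = 4*(-1220) = -4880)
B = -25/8 ≈ -3.1250
W = -25/14 (W = (4/7)*(-25/8) = -25/14 ≈ -1.7857)
-624 + W*q = -624 - 25/14*(-4880) = -624 + 61000/7 = 56632/7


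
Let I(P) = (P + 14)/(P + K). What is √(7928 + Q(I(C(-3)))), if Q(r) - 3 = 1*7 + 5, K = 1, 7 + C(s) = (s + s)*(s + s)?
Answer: 13*√47 ≈ 89.124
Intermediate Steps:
C(s) = -7 + 4*s² (C(s) = -7 + (s + s)*(s + s) = -7 + (2*s)*(2*s) = -7 + 4*s²)
I(P) = (14 + P)/(1 + P) (I(P) = (P + 14)/(P + 1) = (14 + P)/(1 + P))
Q(r) = 15 (Q(r) = 3 + (1*7 + 5) = 3 + (7 + 5) = 3 + 12 = 15)
√(7928 + Q(I(C(-3)))) = √(7928 + 15) = √7943 = 13*√47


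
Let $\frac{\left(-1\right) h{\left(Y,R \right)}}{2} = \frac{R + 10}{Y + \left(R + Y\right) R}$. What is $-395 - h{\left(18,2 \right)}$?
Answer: $- \frac{11443}{29} \approx -394.59$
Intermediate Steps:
$h{\left(Y,R \right)} = - \frac{2 \left(10 + R\right)}{Y + R \left(R + Y\right)}$ ($h{\left(Y,R \right)} = - 2 \frac{R + 10}{Y + \left(R + Y\right) R} = - 2 \frac{10 + R}{Y + R \left(R + Y\right)} = - \frac{2 \left(10 + R\right)}{Y + R \left(R + Y\right)}$)
$-395 - h{\left(18,2 \right)} = -395 - \frac{2 \left(-10 - 2\right)}{18 + 2^{2} + 2 \cdot 18} = -395 - \frac{2 \left(-10 - 2\right)}{18 + 4 + 36} = -395 - 2 \cdot \frac{1}{58} \left(-12\right) = -395 - - \frac{12}{29} = -395 + \frac{12}{29} = - \frac{11443}{29}$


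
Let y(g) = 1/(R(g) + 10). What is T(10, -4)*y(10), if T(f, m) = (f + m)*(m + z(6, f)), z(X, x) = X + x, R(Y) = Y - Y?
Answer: 36/5 ≈ 7.2000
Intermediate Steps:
R(Y) = 0
y(g) = ⅒ (y(g) = 1/(0 + 10) = 1/10 = ⅒)
T(f, m) = (f + m)*(6 + f + m) (T(f, m) = (f + m)*(m + (6 + f)) = (f + m)*(6 + f + m))
T(10, -4)*y(10) = ((-4)² + 10*(-4) + 10*(6 + 10) - 4*(6 + 10))*(⅒) = (16 - 40 + 10*16 - 4*16)*(⅒) = (16 - 40 + 160 - 64)*(⅒) = 72*(⅒) = 36/5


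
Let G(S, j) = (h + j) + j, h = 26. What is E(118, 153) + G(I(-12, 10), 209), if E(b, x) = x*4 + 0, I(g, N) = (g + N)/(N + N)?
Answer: 1056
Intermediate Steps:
I(g, N) = (N + g)/(2*N) (I(g, N) = (N + g)/((2*N)) = (N + g)*(1/(2*N)) = (N + g)/(2*N))
E(b, x) = 4*x (E(b, x) = 4*x + 0 = 4*x)
G(S, j) = 26 + 2*j (G(S, j) = (26 + j) + j = 26 + 2*j)
E(118, 153) + G(I(-12, 10), 209) = 4*153 + (26 + 2*209) = 612 + (26 + 418) = 612 + 444 = 1056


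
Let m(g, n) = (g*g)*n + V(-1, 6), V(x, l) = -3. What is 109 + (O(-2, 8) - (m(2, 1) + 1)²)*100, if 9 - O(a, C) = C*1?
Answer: -191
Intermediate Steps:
m(g, n) = -3 + n*g² (m(g, n) = (g*g)*n - 3 = g²*n - 3 = n*g² - 3 = -3 + n*g²)
O(a, C) = 9 - C
109 + (O(-2, 8) - (m(2, 1) + 1)²)*100 = 109 + ((9 - 1*8) - ((-3 + 1*2²) + 1)²)*100 = 109 + ((9 - 8) - ((-3 + 1*4) + 1)²)*100 = 109 + (1 - ((-3 + 4) + 1)²)*100 = 109 + (1 - (1 + 1)²)*100 = 109 + (1 - 1*2²)*100 = 109 + (1 - 1*4)*100 = 109 + (1 - 4)*100 = 109 - 3*100 = 109 - 300 = -191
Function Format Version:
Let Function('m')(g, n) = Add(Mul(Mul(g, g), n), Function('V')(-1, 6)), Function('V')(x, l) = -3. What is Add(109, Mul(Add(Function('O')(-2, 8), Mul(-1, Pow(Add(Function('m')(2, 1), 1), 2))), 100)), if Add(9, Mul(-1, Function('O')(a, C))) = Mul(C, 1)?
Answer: -191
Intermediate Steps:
Function('m')(g, n) = Add(-3, Mul(n, Pow(g, 2))) (Function('m')(g, n) = Add(Mul(Mul(g, g), n), -3) = Add(Mul(Pow(g, 2), n), -3) = Add(Mul(n, Pow(g, 2)), -3) = Add(-3, Mul(n, Pow(g, 2))))
Function('O')(a, C) = Add(9, Mul(-1, C)) (Function('O')(a, C) = Add(9, Mul(-1, Mul(C, 1))) = Add(9, Mul(-1, C)))
Add(109, Mul(Add(Function('O')(-2, 8), Mul(-1, Pow(Add(Function('m')(2, 1), 1), 2))), 100)) = Add(109, Mul(Add(Add(9, Mul(-1, 8)), Mul(-1, Pow(Add(Add(-3, Mul(1, Pow(2, 2))), 1), 2))), 100)) = Add(109, Mul(Add(Add(9, -8), Mul(-1, Pow(Add(Add(-3, Mul(1, 4)), 1), 2))), 100)) = Add(109, Mul(Add(1, Mul(-1, Pow(Add(Add(-3, 4), 1), 2))), 100)) = Add(109, Mul(Add(1, Mul(-1, Pow(Add(1, 1), 2))), 100)) = Add(109, Mul(Add(1, Mul(-1, Pow(2, 2))), 100)) = Add(109, Mul(Add(1, Mul(-1, 4)), 100)) = Add(109, Mul(Add(1, -4), 100)) = Add(109, Mul(-3, 100)) = Add(109, -300) = -191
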